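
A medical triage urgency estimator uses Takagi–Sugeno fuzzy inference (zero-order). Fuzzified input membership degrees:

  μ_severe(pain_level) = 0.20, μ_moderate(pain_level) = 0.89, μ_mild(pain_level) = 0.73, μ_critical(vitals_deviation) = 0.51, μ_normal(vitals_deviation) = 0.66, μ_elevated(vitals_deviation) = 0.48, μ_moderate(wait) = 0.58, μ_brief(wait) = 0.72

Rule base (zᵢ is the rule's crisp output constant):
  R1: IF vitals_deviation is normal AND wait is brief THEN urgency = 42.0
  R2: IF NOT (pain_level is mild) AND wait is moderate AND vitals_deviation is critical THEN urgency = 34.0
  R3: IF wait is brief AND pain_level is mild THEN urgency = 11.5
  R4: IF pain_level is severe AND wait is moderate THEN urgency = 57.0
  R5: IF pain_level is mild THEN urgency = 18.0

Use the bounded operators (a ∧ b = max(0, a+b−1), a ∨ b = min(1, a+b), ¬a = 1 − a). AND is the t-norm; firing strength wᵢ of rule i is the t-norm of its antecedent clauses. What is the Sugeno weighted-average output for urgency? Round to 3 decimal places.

21.971

R1 (z=42.0): normal=0.66, brief=0.72; AND[max(0, a+b−1)] → w = 0.38
R2 (z=34.0): ¬mild=1−0.73=0.27, moderate=0.58, critical=0.51; AND[max(0, a+b−1)] → w = 0.00
R3 (z=11.5): brief=0.72, mild=0.73; AND[max(0, a+b−1)] → w = 0.45
R4 (z=57.0): severe=0.20, moderate=0.58; AND[max(0, a+b−1)] → w = 0.00
R5 (z=18.0): mild=0.73 → w = 0.73
Weighted average = (0.38·42.0 + 0.00·34.0 + 0.45·11.5 + 0.00·57.0 + 0.73·18.0) / (0.38 + 0.00 + 0.45 + 0.00 + 0.73)
  = 34.2750 / 1.5600 = 21.971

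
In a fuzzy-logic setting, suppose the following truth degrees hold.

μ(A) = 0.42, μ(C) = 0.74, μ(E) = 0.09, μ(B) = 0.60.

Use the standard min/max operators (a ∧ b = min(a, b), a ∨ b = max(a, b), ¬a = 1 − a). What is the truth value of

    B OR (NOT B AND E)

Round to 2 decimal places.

NOT B = 1 − 0.60 = 0.40
NOT B AND E = min(a, b) on (0.40, 0.09) = 0.09
B OR (NOT B AND E) = max(a, b) on (0.60, 0.09) = 0.60

0.60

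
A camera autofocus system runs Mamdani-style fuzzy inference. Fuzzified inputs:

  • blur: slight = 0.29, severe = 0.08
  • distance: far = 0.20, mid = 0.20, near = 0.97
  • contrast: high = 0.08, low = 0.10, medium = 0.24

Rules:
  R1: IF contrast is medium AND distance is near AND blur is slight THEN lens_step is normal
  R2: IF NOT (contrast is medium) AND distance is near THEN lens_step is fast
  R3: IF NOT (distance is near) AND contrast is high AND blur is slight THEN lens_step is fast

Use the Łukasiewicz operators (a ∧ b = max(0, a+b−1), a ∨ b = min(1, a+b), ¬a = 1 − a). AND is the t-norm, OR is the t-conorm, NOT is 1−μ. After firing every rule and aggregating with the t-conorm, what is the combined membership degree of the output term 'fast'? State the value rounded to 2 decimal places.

0.73

R1: medium=0.24, near=0.97, slight=0.29; AND[max(0, a+b−1)] → w = 0.00
R2: ¬medium=1−0.24=0.76, near=0.97; AND[max(0, a+b−1)] → w = 0.73
R3: ¬near=1−0.97=0.03, high=0.08, slight=0.29; AND[max(0, a+b−1)] → w = 0.00
Rules with consequent 'fast': {R2, R3} → strengths 0.73, 0.00
Aggregate via t-conorm [min(1, a+b)]: 0.73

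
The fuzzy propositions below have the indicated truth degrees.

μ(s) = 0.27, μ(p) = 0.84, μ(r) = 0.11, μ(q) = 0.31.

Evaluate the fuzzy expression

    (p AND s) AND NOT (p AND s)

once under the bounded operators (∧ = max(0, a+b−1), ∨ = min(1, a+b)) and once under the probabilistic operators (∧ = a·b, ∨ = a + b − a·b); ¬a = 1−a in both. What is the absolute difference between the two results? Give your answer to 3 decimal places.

Under bounded:
  p AND s = max(0, a+b−1) on (0.84, 0.27) = 0.11
  p AND s = max(0, a+b−1) on (0.84, 0.27) = 0.11
  NOT (p AND s) = 1 − 0.11 = 0.89
  (p AND s) AND NOT (p AND s) = max(0, a+b−1) on (0.11, 0.89) = 0.00
  → value = 0.0000
Under probabilistic:
  p AND s = a·b on (0.8400, 0.2700) = 0.2268
  p AND s = a·b on (0.8400, 0.2700) = 0.2268
  NOT (p AND s) = 1 − 0.2268 = 0.7732
  (p AND s) AND NOT (p AND s) = a·b on (0.2268, 0.7732) = 0.1754
  → value = 0.1754
|0.0000 − 0.1754| = 0.175

0.175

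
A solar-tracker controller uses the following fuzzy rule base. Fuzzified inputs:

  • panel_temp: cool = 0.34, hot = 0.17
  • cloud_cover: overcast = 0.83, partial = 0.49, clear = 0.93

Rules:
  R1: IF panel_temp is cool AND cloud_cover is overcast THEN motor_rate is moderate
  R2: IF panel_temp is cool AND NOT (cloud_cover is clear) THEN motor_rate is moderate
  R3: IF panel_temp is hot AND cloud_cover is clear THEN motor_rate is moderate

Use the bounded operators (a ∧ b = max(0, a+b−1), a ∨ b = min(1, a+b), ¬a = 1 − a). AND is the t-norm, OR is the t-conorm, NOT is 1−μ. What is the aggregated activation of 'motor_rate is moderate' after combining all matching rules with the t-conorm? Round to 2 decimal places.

R1: cool=0.34, overcast=0.83; AND[max(0, a+b−1)] → w = 0.17
R2: cool=0.34, ¬clear=1−0.93=0.07; AND[max(0, a+b−1)] → w = 0.00
R3: hot=0.17, clear=0.93; AND[max(0, a+b−1)] → w = 0.10
Rules with consequent 'moderate': {R1, R2, R3} → strengths 0.17, 0.00, 0.10
Aggregate via t-conorm [min(1, a+b)]: 0.27

0.27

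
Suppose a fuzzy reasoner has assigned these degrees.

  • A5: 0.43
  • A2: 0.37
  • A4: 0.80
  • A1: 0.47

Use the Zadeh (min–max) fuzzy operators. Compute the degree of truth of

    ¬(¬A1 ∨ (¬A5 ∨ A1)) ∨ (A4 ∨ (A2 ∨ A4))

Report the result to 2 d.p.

¬A1 = 1 − 0.47 = 0.53
¬A5 = 1 − 0.43 = 0.57
¬A5 ∨ A1 = max(a, b) on (0.57, 0.47) = 0.57
¬A1 ∨ (¬A5 ∨ A1) = max(a, b) on (0.53, 0.57) = 0.57
¬(¬A1 ∨ (¬A5 ∨ A1)) = 1 − 0.57 = 0.43
A2 ∨ A4 = max(a, b) on (0.37, 0.80) = 0.80
A4 ∨ (A2 ∨ A4) = max(a, b) on (0.80, 0.80) = 0.80
¬(¬A1 ∨ (¬A5 ∨ A1)) ∨ (A4 ∨ (A2 ∨ A4)) = max(a, b) on (0.43, 0.80) = 0.80

0.80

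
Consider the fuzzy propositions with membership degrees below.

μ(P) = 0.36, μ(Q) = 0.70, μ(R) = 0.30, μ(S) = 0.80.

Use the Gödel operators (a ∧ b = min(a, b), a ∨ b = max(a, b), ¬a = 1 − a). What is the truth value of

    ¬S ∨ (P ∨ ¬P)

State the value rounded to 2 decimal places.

0.64

¬S = 1 − 0.80 = 0.20
¬P = 1 − 0.36 = 0.64
P ∨ ¬P = max(a, b) on (0.36, 0.64) = 0.64
¬S ∨ (P ∨ ¬P) = max(a, b) on (0.20, 0.64) = 0.64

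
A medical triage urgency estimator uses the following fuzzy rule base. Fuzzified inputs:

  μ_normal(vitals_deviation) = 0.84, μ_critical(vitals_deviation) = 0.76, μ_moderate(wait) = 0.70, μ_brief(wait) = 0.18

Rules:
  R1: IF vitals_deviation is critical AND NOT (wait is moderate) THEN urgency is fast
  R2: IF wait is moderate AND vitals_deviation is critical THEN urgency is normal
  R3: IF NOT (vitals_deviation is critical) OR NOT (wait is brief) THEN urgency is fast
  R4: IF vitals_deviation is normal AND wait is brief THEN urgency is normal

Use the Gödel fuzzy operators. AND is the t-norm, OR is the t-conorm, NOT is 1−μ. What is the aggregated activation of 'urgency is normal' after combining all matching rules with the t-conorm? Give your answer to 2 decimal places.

R1: critical=0.76, ¬moderate=1−0.70=0.30; AND[min(a, b)] → w = 0.30
R2: moderate=0.70, critical=0.76; AND[min(a, b)] → w = 0.70
R3: ¬critical=1−0.76=0.24, ¬brief=1−0.18=0.82; OR[max(a, b)] → w = 0.82
R4: normal=0.84, brief=0.18; AND[min(a, b)] → w = 0.18
Rules with consequent 'normal': {R2, R4} → strengths 0.70, 0.18
Aggregate via t-conorm [max(a, b)]: 0.70

0.70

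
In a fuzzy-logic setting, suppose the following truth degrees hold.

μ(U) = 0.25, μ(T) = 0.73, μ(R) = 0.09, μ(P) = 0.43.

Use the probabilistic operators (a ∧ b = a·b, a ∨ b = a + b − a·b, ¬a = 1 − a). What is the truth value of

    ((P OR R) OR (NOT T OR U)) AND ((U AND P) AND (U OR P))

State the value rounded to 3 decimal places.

P OR R = a + b − a·b on (0.4300, 0.0900) = 0.4813
NOT T = 1 − 0.7300 = 0.2700
NOT T OR U = a + b − a·b on (0.2700, 0.2500) = 0.4525
(P OR R) OR (NOT T OR U) = a + b − a·b on (0.4813, 0.4525) = 0.7160
U AND P = a·b on (0.2500, 0.4300) = 0.1075
U OR P = a + b − a·b on (0.2500, 0.4300) = 0.5725
(U AND P) AND (U OR P) = a·b on (0.1075, 0.5725) = 0.0615
((P OR R) OR (NOT T OR U)) AND ((U AND P) AND (U OR P)) = a·b on (0.7160, 0.0615) = 0.0441

0.044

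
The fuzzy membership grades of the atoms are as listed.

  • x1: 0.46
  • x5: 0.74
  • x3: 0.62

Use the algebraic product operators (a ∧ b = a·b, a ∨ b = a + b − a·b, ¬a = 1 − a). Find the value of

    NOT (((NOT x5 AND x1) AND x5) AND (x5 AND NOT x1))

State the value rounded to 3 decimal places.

0.965

NOT x5 = 1 − 0.7400 = 0.2600
NOT x5 AND x1 = a·b on (0.2600, 0.4600) = 0.1196
(NOT x5 AND x1) AND x5 = a·b on (0.1196, 0.7400) = 0.0885
NOT x1 = 1 − 0.4600 = 0.5400
x5 AND NOT x1 = a·b on (0.7400, 0.5400) = 0.3996
((NOT x5 AND x1) AND x5) AND (x5 AND NOT x1) = a·b on (0.0885, 0.3996) = 0.0354
NOT (((NOT x5 AND x1) AND x5) AND (x5 AND NOT x1)) = 1 − 0.0354 = 0.9646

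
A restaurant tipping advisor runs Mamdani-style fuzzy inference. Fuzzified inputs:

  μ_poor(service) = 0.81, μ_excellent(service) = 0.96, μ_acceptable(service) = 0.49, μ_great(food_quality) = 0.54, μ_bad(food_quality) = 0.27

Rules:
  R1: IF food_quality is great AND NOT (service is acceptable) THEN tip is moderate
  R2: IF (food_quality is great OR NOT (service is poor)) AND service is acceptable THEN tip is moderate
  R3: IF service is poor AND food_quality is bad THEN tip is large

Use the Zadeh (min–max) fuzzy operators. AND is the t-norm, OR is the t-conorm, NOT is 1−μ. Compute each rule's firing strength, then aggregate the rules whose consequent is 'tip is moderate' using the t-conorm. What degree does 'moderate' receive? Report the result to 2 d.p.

R1: great=0.54, ¬acceptable=1−0.49=0.51; AND[min(a, b)] → w = 0.51
R2: (great=0.54 OR ¬poor=1−0.81=0.19) = 0.54; AND[min(a, b)] with acceptable=0.49 → w = 0.49
R3: poor=0.81, bad=0.27; AND[min(a, b)] → w = 0.27
Rules with consequent 'moderate': {R1, R2} → strengths 0.51, 0.49
Aggregate via t-conorm [max(a, b)]: 0.51

0.51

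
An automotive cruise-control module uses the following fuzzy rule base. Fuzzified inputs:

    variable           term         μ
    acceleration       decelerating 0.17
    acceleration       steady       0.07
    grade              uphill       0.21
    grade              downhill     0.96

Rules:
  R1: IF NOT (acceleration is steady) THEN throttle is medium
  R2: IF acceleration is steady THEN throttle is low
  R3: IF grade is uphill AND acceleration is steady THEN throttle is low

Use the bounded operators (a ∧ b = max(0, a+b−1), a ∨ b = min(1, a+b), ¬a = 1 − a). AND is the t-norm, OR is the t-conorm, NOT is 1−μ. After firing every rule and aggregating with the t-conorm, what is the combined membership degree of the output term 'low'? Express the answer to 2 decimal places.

R1: ¬steady=1−0.07=0.93 → w = 0.93
R2: steady=0.07 → w = 0.07
R3: uphill=0.21, steady=0.07; AND[max(0, a+b−1)] → w = 0.00
Rules with consequent 'low': {R2, R3} → strengths 0.07, 0.00
Aggregate via t-conorm [min(1, a+b)]: 0.07

0.07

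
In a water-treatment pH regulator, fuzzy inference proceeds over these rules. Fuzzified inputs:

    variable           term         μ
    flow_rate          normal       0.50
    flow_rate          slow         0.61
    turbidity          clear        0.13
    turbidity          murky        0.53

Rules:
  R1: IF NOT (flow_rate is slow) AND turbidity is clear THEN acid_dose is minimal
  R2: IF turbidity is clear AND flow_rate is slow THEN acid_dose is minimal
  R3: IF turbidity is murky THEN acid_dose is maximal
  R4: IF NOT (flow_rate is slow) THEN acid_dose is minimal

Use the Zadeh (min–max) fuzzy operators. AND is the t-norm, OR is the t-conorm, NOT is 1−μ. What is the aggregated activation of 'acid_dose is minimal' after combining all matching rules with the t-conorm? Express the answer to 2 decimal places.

0.39

R1: ¬slow=1−0.61=0.39, clear=0.13; AND[min(a, b)] → w = 0.13
R2: clear=0.13, slow=0.61; AND[min(a, b)] → w = 0.13
R3: murky=0.53 → w = 0.53
R4: ¬slow=1−0.61=0.39 → w = 0.39
Rules with consequent 'minimal': {R1, R2, R4} → strengths 0.13, 0.13, 0.39
Aggregate via t-conorm [max(a, b)]: 0.39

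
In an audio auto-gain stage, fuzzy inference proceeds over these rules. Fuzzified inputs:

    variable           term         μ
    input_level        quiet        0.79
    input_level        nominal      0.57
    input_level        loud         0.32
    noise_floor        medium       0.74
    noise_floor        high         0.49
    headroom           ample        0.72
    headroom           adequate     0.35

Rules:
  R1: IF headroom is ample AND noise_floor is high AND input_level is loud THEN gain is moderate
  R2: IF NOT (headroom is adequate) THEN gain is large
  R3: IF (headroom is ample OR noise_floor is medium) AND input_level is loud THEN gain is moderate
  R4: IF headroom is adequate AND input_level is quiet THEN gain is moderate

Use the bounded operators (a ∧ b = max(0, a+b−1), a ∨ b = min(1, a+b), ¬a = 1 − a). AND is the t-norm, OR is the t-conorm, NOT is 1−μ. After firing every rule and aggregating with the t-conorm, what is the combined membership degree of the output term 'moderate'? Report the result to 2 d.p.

0.46

R1: ample=0.72, high=0.49, loud=0.32; AND[max(0, a+b−1)] → w = 0.00
R2: ¬adequate=1−0.35=0.65 → w = 0.65
R3: (ample=0.72 OR medium=0.74) = 1.00; AND[max(0, a+b−1)] with loud=0.32 → w = 0.32
R4: adequate=0.35, quiet=0.79; AND[max(0, a+b−1)] → w = 0.14
Rules with consequent 'moderate': {R1, R3, R4} → strengths 0.00, 0.32, 0.14
Aggregate via t-conorm [min(1, a+b)]: 0.46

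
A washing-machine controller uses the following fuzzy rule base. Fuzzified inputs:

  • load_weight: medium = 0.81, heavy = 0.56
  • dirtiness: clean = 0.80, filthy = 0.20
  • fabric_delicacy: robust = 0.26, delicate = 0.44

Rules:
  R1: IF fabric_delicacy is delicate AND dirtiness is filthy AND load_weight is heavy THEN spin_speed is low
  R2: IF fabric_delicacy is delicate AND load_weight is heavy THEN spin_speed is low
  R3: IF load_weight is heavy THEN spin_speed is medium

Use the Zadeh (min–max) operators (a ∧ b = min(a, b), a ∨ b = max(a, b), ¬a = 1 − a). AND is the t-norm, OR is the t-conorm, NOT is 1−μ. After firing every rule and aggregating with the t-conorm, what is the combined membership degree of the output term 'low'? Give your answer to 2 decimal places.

0.44

R1: delicate=0.44, filthy=0.20, heavy=0.56; AND[min(a, b)] → w = 0.20
R2: delicate=0.44, heavy=0.56; AND[min(a, b)] → w = 0.44
R3: heavy=0.56 → w = 0.56
Rules with consequent 'low': {R1, R2} → strengths 0.20, 0.44
Aggregate via t-conorm [max(a, b)]: 0.44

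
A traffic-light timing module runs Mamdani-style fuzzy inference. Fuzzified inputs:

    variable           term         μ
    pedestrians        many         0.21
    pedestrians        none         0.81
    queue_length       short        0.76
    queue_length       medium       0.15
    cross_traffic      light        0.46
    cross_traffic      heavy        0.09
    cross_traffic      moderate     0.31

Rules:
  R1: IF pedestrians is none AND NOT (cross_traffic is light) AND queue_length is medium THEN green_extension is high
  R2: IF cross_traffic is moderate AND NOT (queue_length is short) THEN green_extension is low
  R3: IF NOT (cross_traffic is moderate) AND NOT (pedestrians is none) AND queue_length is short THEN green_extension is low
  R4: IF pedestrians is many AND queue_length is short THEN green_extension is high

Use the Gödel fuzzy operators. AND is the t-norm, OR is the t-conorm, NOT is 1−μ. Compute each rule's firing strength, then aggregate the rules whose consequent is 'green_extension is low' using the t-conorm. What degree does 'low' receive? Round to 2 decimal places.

R1: none=0.81, ¬light=1−0.46=0.54, medium=0.15; AND[min(a, b)] → w = 0.15
R2: moderate=0.31, ¬short=1−0.76=0.24; AND[min(a, b)] → w = 0.24
R3: ¬moderate=1−0.31=0.69, ¬none=1−0.81=0.19, short=0.76; AND[min(a, b)] → w = 0.19
R4: many=0.21, short=0.76; AND[min(a, b)] → w = 0.21
Rules with consequent 'low': {R2, R3} → strengths 0.24, 0.19
Aggregate via t-conorm [max(a, b)]: 0.24

0.24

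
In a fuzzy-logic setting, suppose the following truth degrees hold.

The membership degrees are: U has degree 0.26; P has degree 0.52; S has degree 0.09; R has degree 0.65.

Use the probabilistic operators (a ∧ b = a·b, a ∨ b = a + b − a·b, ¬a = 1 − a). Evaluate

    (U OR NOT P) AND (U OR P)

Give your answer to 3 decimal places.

NOT P = 1 − 0.5200 = 0.4800
U OR NOT P = a + b − a·b on (0.2600, 0.4800) = 0.6152
U OR P = a + b − a·b on (0.2600, 0.5200) = 0.6448
(U OR NOT P) AND (U OR P) = a·b on (0.6152, 0.6448) = 0.3967

0.397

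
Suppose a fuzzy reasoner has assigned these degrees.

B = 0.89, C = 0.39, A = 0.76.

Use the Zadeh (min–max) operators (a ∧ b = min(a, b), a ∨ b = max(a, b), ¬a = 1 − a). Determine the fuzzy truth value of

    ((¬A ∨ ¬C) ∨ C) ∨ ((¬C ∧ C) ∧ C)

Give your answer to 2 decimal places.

¬A = 1 − 0.76 = 0.24
¬C = 1 − 0.39 = 0.61
¬A ∨ ¬C = max(a, b) on (0.24, 0.61) = 0.61
(¬A ∨ ¬C) ∨ C = max(a, b) on (0.61, 0.39) = 0.61
¬C = 1 − 0.39 = 0.61
¬C ∧ C = min(a, b) on (0.61, 0.39) = 0.39
(¬C ∧ C) ∧ C = min(a, b) on (0.39, 0.39) = 0.39
((¬A ∨ ¬C) ∨ C) ∨ ((¬C ∧ C) ∧ C) = max(a, b) on (0.61, 0.39) = 0.61

0.61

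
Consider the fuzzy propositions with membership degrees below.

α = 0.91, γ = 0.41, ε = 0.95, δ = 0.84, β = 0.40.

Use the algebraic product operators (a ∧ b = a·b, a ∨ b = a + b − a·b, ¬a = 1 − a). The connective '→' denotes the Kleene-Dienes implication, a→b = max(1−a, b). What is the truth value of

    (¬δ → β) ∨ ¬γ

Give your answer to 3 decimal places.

0.934

¬δ = 1 − 0.8400 = 0.1600
¬δ → β  [Kleene-Dienes: max(1−a, b)] with a=0.1600, b=0.4000 → 0.8400
¬γ = 1 − 0.4100 = 0.5900
(¬δ → β) ∨ ¬γ = a + b − a·b on (0.8400, 0.5900) = 0.9344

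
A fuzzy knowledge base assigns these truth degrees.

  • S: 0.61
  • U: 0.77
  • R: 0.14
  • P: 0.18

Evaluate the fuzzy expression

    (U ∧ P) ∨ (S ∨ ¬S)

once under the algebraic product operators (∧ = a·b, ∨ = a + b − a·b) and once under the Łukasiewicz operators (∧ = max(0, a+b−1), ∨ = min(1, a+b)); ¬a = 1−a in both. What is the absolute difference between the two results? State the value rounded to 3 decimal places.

0.205

Under algebraic product:
  U ∧ P = a·b on (0.7700, 0.1800) = 0.1386
  ¬S = 1 − 0.6100 = 0.3900
  S ∨ ¬S = a + b − a·b on (0.6100, 0.3900) = 0.7621
  (U ∧ P) ∨ (S ∨ ¬S) = a + b − a·b on (0.1386, 0.7621) = 0.7951
  → value = 0.7951
Under Łukasiewicz:
  U ∧ P = max(0, a+b−1) on (0.77, 0.18) = 0.00
  ¬S = 1 − 0.61 = 0.39
  S ∨ ¬S = min(1, a+b) on (0.61, 0.39) = 1.00
  (U ∧ P) ∨ (S ∨ ¬S) = min(1, a+b) on (0.00, 1.00) = 1.00
  → value = 1.0000
|0.7951 − 1.0000| = 0.205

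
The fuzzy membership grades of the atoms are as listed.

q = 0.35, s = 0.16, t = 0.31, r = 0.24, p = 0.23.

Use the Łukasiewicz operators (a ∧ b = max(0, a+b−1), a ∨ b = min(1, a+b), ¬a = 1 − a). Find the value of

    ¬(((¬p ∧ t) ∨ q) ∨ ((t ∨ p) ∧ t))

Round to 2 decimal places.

¬p = 1 − 0.23 = 0.77
¬p ∧ t = max(0, a+b−1) on (0.77, 0.31) = 0.08
(¬p ∧ t) ∨ q = min(1, a+b) on (0.08, 0.35) = 0.43
t ∨ p = min(1, a+b) on (0.31, 0.23) = 0.54
(t ∨ p) ∧ t = max(0, a+b−1) on (0.54, 0.31) = 0.00
((¬p ∧ t) ∨ q) ∨ ((t ∨ p) ∧ t) = min(1, a+b) on (0.43, 0.00) = 0.43
¬(((¬p ∧ t) ∨ q) ∨ ((t ∨ p) ∧ t)) = 1 − 0.43 = 0.57

0.57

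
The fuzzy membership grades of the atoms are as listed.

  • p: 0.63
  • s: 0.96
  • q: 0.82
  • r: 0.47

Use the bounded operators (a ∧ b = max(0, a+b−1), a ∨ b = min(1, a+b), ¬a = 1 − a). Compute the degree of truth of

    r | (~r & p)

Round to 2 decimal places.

0.63

~r = 1 − 0.47 = 0.53
~r & p = max(0, a+b−1) on (0.53, 0.63) = 0.16
r | (~r & p) = min(1, a+b) on (0.47, 0.16) = 0.63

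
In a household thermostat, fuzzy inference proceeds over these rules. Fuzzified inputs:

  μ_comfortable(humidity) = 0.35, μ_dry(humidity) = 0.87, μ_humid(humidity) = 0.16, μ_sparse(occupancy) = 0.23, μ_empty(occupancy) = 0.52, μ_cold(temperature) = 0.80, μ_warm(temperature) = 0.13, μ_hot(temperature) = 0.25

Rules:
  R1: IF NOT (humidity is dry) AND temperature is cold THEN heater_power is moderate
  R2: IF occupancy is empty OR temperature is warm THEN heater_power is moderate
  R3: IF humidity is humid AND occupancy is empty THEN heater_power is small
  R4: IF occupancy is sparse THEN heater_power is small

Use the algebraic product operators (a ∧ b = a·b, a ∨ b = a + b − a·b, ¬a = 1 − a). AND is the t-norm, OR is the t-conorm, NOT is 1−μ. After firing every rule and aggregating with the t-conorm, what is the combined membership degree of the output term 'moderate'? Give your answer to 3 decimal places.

0.626

R1: ¬dry=1−0.87=0.13, cold=0.80; AND[a·b] → w = 0.1040
R2: empty=0.52, warm=0.13; OR[a + b − a·b] → w = 0.5824
R3: humid=0.16, empty=0.52; AND[a·b] → w = 0.0832
R4: sparse=0.23 → w = 0.2300
Rules with consequent 'moderate': {R1, R2} → strengths 0.1040, 0.5824
Aggregate via t-conorm [a + b − a·b]: 0.6258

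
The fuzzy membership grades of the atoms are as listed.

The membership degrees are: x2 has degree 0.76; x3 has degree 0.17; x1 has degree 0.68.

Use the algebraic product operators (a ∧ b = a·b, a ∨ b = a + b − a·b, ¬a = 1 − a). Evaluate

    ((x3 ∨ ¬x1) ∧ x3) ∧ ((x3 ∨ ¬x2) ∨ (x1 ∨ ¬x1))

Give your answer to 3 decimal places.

0.064

¬x1 = 1 − 0.6800 = 0.3200
x3 ∨ ¬x1 = a + b − a·b on (0.1700, 0.3200) = 0.4356
(x3 ∨ ¬x1) ∧ x3 = a·b on (0.4356, 0.1700) = 0.0741
¬x2 = 1 − 0.7600 = 0.2400
x3 ∨ ¬x2 = a + b − a·b on (0.1700, 0.2400) = 0.3692
¬x1 = 1 − 0.6800 = 0.3200
x1 ∨ ¬x1 = a + b − a·b on (0.6800, 0.3200) = 0.7824
(x3 ∨ ¬x2) ∨ (x1 ∨ ¬x1) = a + b − a·b on (0.3692, 0.7824) = 0.8627
((x3 ∨ ¬x1) ∧ x3) ∧ ((x3 ∨ ¬x2) ∨ (x1 ∨ ¬x1)) = a·b on (0.0741, 0.8627) = 0.0639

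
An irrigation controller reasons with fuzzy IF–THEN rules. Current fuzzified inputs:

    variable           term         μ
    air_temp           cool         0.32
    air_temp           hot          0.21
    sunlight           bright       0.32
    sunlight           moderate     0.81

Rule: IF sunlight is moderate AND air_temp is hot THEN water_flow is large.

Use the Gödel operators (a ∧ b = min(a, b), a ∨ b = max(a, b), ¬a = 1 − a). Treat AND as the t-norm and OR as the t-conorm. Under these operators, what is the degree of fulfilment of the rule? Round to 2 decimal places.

0.21

firing strength: moderate=0.81, hot=0.21; AND[min(a, b)] → w = 0.21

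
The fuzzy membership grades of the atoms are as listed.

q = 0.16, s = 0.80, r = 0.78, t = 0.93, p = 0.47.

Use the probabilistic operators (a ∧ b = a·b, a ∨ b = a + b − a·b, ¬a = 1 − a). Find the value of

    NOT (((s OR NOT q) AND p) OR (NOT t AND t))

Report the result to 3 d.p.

0.510

NOT q = 1 − 0.1600 = 0.8400
s OR NOT q = a + b − a·b on (0.8000, 0.8400) = 0.9680
(s OR NOT q) AND p = a·b on (0.9680, 0.4700) = 0.4550
NOT t = 1 − 0.9300 = 0.0700
NOT t AND t = a·b on (0.0700, 0.9300) = 0.0651
((s OR NOT q) AND p) OR (NOT t AND t) = a + b − a·b on (0.4550, 0.0651) = 0.4904
NOT (((s OR NOT q) AND p) OR (NOT t AND t)) = 1 − 0.4904 = 0.5096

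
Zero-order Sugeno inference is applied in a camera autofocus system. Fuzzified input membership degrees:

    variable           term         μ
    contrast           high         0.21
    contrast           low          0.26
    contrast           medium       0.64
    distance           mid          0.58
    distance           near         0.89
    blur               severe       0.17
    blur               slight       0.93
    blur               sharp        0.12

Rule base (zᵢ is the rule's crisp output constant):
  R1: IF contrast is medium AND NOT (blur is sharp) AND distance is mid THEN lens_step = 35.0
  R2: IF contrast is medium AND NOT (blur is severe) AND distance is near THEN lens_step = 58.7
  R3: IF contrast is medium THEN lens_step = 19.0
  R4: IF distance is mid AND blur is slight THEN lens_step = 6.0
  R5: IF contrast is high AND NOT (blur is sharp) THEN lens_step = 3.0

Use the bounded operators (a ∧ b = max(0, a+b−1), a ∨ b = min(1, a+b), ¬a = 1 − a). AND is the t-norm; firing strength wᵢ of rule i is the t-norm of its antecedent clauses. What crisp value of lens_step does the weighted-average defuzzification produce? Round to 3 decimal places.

R1 (z=35.0): medium=0.64, ¬sharp=1−0.12=0.88, mid=0.58; AND[max(0, a+b−1)] → w = 0.10
R2 (z=58.7): medium=0.64, ¬severe=1−0.17=0.83, near=0.89; AND[max(0, a+b−1)] → w = 0.36
R3 (z=19.0): medium=0.64 → w = 0.64
R4 (z=6.0): mid=0.58, slight=0.93; AND[max(0, a+b−1)] → w = 0.51
R5 (z=3.0): high=0.21, ¬sharp=1−0.12=0.88; AND[max(0, a+b−1)] → w = 0.09
Weighted average = (0.10·35.0 + 0.36·58.7 + 0.64·19.0 + 0.51·6.0 + 0.09·3.0) / (0.10 + 0.36 + 0.64 + 0.51 + 0.09)
  = 40.1220 / 1.7000 = 23.601

23.601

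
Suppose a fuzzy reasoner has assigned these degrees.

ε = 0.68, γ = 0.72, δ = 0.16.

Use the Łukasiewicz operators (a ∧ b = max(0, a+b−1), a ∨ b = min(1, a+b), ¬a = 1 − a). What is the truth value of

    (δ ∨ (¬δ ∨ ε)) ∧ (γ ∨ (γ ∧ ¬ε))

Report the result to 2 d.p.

0.76

¬δ = 1 − 0.16 = 0.84
¬δ ∨ ε = min(1, a+b) on (0.84, 0.68) = 1.00
δ ∨ (¬δ ∨ ε) = min(1, a+b) on (0.16, 1.00) = 1.00
¬ε = 1 − 0.68 = 0.32
γ ∧ ¬ε = max(0, a+b−1) on (0.72, 0.32) = 0.04
γ ∨ (γ ∧ ¬ε) = min(1, a+b) on (0.72, 0.04) = 0.76
(δ ∨ (¬δ ∨ ε)) ∧ (γ ∨ (γ ∧ ¬ε)) = max(0, a+b−1) on (1.00, 0.76) = 0.76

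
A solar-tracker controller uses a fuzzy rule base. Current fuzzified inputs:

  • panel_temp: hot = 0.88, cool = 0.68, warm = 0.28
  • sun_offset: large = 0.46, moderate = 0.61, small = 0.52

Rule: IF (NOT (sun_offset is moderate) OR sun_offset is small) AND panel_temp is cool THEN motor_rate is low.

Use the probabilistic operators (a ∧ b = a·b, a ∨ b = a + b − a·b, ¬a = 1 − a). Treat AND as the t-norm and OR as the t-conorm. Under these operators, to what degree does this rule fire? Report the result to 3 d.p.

0.481

firing strength: (¬moderate=1−0.61=0.39 OR small=0.52) = 0.7072; AND[a·b] with cool=0.68 → w = 0.4809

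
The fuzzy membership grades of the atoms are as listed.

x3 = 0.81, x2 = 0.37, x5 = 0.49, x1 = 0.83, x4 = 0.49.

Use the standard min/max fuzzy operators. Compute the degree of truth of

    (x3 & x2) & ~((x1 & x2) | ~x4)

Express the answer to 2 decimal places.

0.37

x3 & x2 = min(a, b) on (0.81, 0.37) = 0.37
x1 & x2 = min(a, b) on (0.83, 0.37) = 0.37
~x4 = 1 − 0.49 = 0.51
(x1 & x2) | ~x4 = max(a, b) on (0.37, 0.51) = 0.51
~((x1 & x2) | ~x4) = 1 − 0.51 = 0.49
(x3 & x2) & ~((x1 & x2) | ~x4) = min(a, b) on (0.37, 0.49) = 0.37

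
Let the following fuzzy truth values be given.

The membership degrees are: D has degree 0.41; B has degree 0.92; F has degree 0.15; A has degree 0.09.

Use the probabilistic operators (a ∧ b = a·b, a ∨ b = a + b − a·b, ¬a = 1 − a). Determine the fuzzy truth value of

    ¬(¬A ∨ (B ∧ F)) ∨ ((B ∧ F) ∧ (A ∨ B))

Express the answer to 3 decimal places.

0.196

¬A = 1 − 0.0900 = 0.9100
B ∧ F = a·b on (0.9200, 0.1500) = 0.1380
¬A ∨ (B ∧ F) = a + b − a·b on (0.9100, 0.1380) = 0.9224
¬(¬A ∨ (B ∧ F)) = 1 − 0.9224 = 0.0776
B ∧ F = a·b on (0.9200, 0.1500) = 0.1380
A ∨ B = a + b − a·b on (0.0900, 0.9200) = 0.9272
(B ∧ F) ∧ (A ∨ B) = a·b on (0.1380, 0.9272) = 0.1280
¬(¬A ∨ (B ∧ F)) ∨ ((B ∧ F) ∧ (A ∨ B)) = a + b − a·b on (0.0776, 0.1280) = 0.1956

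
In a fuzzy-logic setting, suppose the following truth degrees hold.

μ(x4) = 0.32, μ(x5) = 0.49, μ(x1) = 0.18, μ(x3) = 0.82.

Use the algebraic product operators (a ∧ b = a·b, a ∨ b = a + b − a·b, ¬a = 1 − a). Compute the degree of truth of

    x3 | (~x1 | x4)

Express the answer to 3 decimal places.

0.978

~x1 = 1 − 0.1800 = 0.8200
~x1 | x4 = a + b − a·b on (0.8200, 0.3200) = 0.8776
x3 | (~x1 | x4) = a + b − a·b on (0.8200, 0.8776) = 0.9780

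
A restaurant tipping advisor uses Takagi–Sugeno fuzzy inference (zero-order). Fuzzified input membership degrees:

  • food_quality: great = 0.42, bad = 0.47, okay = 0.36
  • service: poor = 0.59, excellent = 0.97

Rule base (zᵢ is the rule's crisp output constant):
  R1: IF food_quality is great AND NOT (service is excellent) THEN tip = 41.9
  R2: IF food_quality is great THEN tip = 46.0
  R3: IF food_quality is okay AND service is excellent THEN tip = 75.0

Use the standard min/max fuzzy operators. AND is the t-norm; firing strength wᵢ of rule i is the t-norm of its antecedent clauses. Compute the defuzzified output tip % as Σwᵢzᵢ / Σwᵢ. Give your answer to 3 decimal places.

R1 (z=41.9): great=0.42, ¬excellent=1−0.97=0.03; AND[min(a, b)] → w = 0.03
R2 (z=46.0): great=0.42 → w = 0.42
R3 (z=75.0): okay=0.36, excellent=0.97; AND[min(a, b)] → w = 0.36
Weighted average = (0.03·41.9 + 0.42·46.0 + 0.36·75.0) / (0.03 + 0.42 + 0.36)
  = 47.5770 / 0.8100 = 58.737

58.737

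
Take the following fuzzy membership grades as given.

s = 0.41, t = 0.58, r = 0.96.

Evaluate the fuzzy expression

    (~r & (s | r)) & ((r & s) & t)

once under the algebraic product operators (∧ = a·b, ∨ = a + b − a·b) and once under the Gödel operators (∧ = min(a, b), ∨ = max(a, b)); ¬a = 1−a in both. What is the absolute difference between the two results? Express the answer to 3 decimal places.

Under algebraic product:
  ~r = 1 − 0.9600 = 0.0400
  s | r = a + b − a·b on (0.4100, 0.9600) = 0.9764
  ~r & (s | r) = a·b on (0.0400, 0.9764) = 0.0391
  r & s = a·b on (0.9600, 0.4100) = 0.3936
  (r & s) & t = a·b on (0.3936, 0.5800) = 0.2283
  (~r & (s | r)) & ((r & s) & t) = a·b on (0.0391, 0.2283) = 0.0089
  → value = 0.0089
Under Gödel:
  ~r = 1 − 0.96 = 0.04
  s | r = max(a, b) on (0.41, 0.96) = 0.96
  ~r & (s | r) = min(a, b) on (0.04, 0.96) = 0.04
  r & s = min(a, b) on (0.96, 0.41) = 0.41
  (r & s) & t = min(a, b) on (0.41, 0.58) = 0.41
  (~r & (s | r)) & ((r & s) & t) = min(a, b) on (0.04, 0.41) = 0.04
  → value = 0.0400
|0.0089 − 0.0400| = 0.031

0.031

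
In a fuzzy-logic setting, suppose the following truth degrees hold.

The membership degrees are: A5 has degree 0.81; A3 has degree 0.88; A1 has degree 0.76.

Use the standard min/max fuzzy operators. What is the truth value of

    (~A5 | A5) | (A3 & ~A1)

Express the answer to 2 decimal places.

~A5 = 1 − 0.81 = 0.19
~A5 | A5 = max(a, b) on (0.19, 0.81) = 0.81
~A1 = 1 − 0.76 = 0.24
A3 & ~A1 = min(a, b) on (0.88, 0.24) = 0.24
(~A5 | A5) | (A3 & ~A1) = max(a, b) on (0.81, 0.24) = 0.81

0.81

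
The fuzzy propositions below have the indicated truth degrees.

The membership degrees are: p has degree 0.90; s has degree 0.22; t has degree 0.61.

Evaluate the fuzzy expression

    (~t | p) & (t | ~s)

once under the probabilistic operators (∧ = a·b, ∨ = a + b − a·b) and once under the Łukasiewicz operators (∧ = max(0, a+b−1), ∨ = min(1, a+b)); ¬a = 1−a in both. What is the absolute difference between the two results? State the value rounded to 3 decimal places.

Under probabilistic:
  ~t = 1 − 0.6100 = 0.3900
  ~t | p = a + b − a·b on (0.3900, 0.9000) = 0.9390
  ~s = 1 − 0.2200 = 0.7800
  t | ~s = a + b − a·b on (0.6100, 0.7800) = 0.9142
  (~t | p) & (t | ~s) = a·b on (0.9390, 0.9142) = 0.8584
  → value = 0.8584
Under Łukasiewicz:
  ~t = 1 − 0.61 = 0.39
  ~t | p = min(1, a+b) on (0.39, 0.90) = 1.00
  ~s = 1 − 0.22 = 0.78
  t | ~s = min(1, a+b) on (0.61, 0.78) = 1.00
  (~t | p) & (t | ~s) = max(0, a+b−1) on (1.00, 1.00) = 1.00
  → value = 1.0000
|0.8584 − 1.0000| = 0.142

0.142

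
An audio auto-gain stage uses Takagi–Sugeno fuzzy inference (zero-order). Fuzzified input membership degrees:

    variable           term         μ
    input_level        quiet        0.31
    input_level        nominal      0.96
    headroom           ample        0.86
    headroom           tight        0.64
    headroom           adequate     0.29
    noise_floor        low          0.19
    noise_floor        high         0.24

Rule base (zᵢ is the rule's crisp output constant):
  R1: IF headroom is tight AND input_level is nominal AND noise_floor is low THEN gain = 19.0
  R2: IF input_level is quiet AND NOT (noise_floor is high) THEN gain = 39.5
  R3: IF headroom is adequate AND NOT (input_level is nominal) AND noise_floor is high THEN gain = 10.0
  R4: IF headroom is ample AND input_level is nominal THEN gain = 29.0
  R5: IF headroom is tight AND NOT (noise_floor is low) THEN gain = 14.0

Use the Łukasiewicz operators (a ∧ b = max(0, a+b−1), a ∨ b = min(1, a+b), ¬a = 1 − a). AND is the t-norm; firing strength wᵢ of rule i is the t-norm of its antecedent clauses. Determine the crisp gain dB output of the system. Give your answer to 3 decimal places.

R1 (z=19.0): tight=0.64, nominal=0.96, low=0.19; AND[max(0, a+b−1)] → w = 0.00
R2 (z=39.5): quiet=0.31, ¬high=1−0.24=0.76; AND[max(0, a+b−1)] → w = 0.07
R3 (z=10.0): adequate=0.29, ¬nominal=1−0.96=0.04, high=0.24; AND[max(0, a+b−1)] → w = 0.00
R4 (z=29.0): ample=0.86, nominal=0.96; AND[max(0, a+b−1)] → w = 0.82
R5 (z=14.0): tight=0.64, ¬low=1−0.19=0.81; AND[max(0, a+b−1)] → w = 0.45
Weighted average = (0.00·19.0 + 0.07·39.5 + 0.00·10.0 + 0.82·29.0 + 0.45·14.0) / (0.00 + 0.07 + 0.00 + 0.82 + 0.45)
  = 32.8450 / 1.3400 = 24.511

24.511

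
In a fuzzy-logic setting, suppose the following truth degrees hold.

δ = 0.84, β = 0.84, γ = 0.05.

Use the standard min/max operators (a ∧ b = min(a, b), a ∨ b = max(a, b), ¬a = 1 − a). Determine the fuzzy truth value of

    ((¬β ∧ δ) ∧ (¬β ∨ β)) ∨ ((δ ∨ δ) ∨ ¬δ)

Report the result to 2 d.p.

¬β = 1 − 0.84 = 0.16
¬β ∧ δ = min(a, b) on (0.16, 0.84) = 0.16
¬β = 1 − 0.84 = 0.16
¬β ∨ β = max(a, b) on (0.16, 0.84) = 0.84
(¬β ∧ δ) ∧ (¬β ∨ β) = min(a, b) on (0.16, 0.84) = 0.16
δ ∨ δ = max(a, b) on (0.84, 0.84) = 0.84
¬δ = 1 − 0.84 = 0.16
(δ ∨ δ) ∨ ¬δ = max(a, b) on (0.84, 0.16) = 0.84
((¬β ∧ δ) ∧ (¬β ∨ β)) ∨ ((δ ∨ δ) ∨ ¬δ) = max(a, b) on (0.16, 0.84) = 0.84

0.84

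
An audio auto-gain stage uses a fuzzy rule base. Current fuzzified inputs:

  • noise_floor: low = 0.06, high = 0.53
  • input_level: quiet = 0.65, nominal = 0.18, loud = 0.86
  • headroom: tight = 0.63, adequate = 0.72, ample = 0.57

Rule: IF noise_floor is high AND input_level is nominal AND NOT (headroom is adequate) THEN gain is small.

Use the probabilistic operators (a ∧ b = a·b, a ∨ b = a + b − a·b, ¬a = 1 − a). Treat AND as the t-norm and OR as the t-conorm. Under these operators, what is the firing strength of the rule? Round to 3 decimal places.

0.027

firing strength: high=0.53, nominal=0.18, ¬adequate=1−0.72=0.28; AND[a·b] → w = 0.0267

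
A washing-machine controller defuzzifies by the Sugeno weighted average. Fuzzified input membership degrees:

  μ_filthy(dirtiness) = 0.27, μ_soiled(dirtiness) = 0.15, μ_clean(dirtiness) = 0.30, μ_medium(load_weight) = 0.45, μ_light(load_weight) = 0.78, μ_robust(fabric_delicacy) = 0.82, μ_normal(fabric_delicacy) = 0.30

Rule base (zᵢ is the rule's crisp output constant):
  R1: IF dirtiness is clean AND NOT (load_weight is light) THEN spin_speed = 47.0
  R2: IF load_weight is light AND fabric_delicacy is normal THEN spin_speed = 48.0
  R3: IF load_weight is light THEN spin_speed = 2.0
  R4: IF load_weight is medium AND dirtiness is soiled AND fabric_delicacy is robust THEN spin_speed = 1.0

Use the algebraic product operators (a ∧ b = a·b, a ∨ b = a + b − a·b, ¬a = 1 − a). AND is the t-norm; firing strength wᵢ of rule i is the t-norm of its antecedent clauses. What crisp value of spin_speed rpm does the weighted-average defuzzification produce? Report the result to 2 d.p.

14.05

R1 (z=47.0): clean=0.30, ¬light=1−0.78=0.22; AND[a·b] → w = 0.0660
R2 (z=48.0): light=0.78, normal=0.30; AND[a·b] → w = 0.2340
R3 (z=2.0): light=0.78 → w = 0.7800
R4 (z=1.0): medium=0.45, soiled=0.15, robust=0.82; AND[a·b] → w = 0.0554
Weighted average = (0.0660·47.0 + 0.2340·48.0 + 0.7800·2.0 + 0.0554·1.0) / (0.0660 + 0.2340 + 0.7800 + 0.0554)
  = 15.9493 / 1.1354 = 14.05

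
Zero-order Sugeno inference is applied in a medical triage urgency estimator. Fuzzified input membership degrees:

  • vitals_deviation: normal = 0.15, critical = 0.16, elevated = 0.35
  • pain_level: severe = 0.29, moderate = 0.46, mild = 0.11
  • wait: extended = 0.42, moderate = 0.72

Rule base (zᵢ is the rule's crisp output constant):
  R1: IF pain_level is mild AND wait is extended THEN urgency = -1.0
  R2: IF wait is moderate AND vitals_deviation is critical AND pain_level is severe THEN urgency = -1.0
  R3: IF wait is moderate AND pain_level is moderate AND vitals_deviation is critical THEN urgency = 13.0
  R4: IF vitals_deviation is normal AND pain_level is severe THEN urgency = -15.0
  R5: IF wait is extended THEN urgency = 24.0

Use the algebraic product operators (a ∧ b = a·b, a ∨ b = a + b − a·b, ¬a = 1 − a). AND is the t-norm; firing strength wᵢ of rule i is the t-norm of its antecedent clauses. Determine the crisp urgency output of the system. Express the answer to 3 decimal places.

R1 (z=-1.0): mild=0.11, extended=0.42; AND[a·b] → w = 0.0462
R2 (z=-1.0): moderate=0.72, critical=0.16, severe=0.29; AND[a·b] → w = 0.0334
R3 (z=13.0): moderate=0.72, moderate=0.46, critical=0.16; AND[a·b] → w = 0.0530
R4 (z=-15.0): normal=0.15, severe=0.29; AND[a·b] → w = 0.0435
R5 (z=24.0): extended=0.42 → w = 0.4200
Weighted average = (0.0462·-1.0 + 0.0334·-1.0 + 0.0530·13.0 + 0.0435·-15.0 + 0.4200·24.0) / (0.0462 + 0.0334 + 0.0530 + 0.0435 + 0.4200)
  = 10.0368 / 0.5961 = 16.837

16.837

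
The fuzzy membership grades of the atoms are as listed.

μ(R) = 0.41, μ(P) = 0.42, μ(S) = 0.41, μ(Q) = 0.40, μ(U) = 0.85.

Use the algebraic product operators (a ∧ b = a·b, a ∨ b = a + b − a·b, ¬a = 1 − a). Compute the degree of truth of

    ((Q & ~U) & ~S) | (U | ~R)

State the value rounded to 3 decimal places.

~U = 1 − 0.8500 = 0.1500
Q & ~U = a·b on (0.4000, 0.1500) = 0.0600
~S = 1 − 0.4100 = 0.5900
(Q & ~U) & ~S = a·b on (0.0600, 0.5900) = 0.0354
~R = 1 − 0.4100 = 0.5900
U | ~R = a + b − a·b on (0.8500, 0.5900) = 0.9385
((Q & ~U) & ~S) | (U | ~R) = a + b − a·b on (0.0354, 0.9385) = 0.9407

0.941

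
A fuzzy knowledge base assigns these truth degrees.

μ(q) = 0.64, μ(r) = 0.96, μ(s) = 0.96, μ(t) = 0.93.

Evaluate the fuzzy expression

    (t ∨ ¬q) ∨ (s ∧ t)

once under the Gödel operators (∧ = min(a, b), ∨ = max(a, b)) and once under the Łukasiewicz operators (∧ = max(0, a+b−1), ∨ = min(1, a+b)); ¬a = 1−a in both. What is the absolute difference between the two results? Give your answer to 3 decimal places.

Under Gödel:
  ¬q = 1 − 0.64 = 0.36
  t ∨ ¬q = max(a, b) on (0.93, 0.36) = 0.93
  s ∧ t = min(a, b) on (0.96, 0.93) = 0.93
  (t ∨ ¬q) ∨ (s ∧ t) = max(a, b) on (0.93, 0.93) = 0.93
  → value = 0.9300
Under Łukasiewicz:
  ¬q = 1 − 0.64 = 0.36
  t ∨ ¬q = min(1, a+b) on (0.93, 0.36) = 1.00
  s ∧ t = max(0, a+b−1) on (0.96, 0.93) = 0.89
  (t ∨ ¬q) ∨ (s ∧ t) = min(1, a+b) on (1.00, 0.89) = 1.00
  → value = 1.0000
|0.9300 − 1.0000| = 0.070

0.070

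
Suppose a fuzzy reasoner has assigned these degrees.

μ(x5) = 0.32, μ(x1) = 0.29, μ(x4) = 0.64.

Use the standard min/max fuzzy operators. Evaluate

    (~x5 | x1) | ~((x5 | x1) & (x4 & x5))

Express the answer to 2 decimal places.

~x5 = 1 − 0.32 = 0.68
~x5 | x1 = max(a, b) on (0.68, 0.29) = 0.68
x5 | x1 = max(a, b) on (0.32, 0.29) = 0.32
x4 & x5 = min(a, b) on (0.64, 0.32) = 0.32
(x5 | x1) & (x4 & x5) = min(a, b) on (0.32, 0.32) = 0.32
~((x5 | x1) & (x4 & x5)) = 1 − 0.32 = 0.68
(~x5 | x1) | ~((x5 | x1) & (x4 & x5)) = max(a, b) on (0.68, 0.68) = 0.68

0.68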